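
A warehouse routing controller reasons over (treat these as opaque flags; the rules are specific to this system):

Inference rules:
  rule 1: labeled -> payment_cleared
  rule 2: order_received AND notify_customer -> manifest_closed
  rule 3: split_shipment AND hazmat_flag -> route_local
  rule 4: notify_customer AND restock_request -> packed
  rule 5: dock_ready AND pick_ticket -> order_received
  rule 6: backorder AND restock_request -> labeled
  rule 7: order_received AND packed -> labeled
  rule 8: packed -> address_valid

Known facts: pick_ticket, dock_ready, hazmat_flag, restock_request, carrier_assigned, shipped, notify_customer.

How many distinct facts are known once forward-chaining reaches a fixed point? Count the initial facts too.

13

Round 1 — rule 4, rule 5, derive packed, order_received.
Round 2 — rule 2, rule 7, rule 8, derive manifest_closed, labeled, address_valid.
Round 3 — rule 1, derive payment_cleared.
Closure: {address_valid, carrier_assigned, dock_ready, hazmat_flag, labeled, manifest_closed, notify_customer, order_received, packed, payment_cleared, pick_ticket, restock_request, shipped} — 13 facts.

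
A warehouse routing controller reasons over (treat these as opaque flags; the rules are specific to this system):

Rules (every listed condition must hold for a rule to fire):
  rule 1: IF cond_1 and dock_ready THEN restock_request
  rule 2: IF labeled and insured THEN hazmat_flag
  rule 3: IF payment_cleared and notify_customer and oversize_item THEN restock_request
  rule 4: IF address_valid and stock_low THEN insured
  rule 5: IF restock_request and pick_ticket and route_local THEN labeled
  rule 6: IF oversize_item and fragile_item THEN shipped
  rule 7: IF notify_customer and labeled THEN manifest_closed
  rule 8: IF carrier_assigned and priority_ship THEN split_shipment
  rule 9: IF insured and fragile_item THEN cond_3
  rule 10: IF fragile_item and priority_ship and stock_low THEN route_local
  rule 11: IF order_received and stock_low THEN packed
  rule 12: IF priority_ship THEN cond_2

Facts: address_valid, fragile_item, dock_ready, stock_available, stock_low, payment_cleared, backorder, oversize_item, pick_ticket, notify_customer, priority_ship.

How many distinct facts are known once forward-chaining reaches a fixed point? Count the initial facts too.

20

[1] rule 3 [IF payment_cleared and notify_customer and oversize_item THEN restock_request]; rule 4 [IF address_valid and stock_low THEN insured]; rule 6 [IF oversize_item and fragile_item THEN shipped]; rule 10 [IF fragile_item and priority_ship and stock_low THEN route_local]; rule 12 [IF priority_ship THEN cond_2]. ⇒ new: restock_request, insured, shipped, route_local, cond_2.
[2] rule 5 [IF restock_request and pick_ticket and route_local THEN labeled]; rule 9 [IF insured and fragile_item THEN cond_3]. ⇒ new: labeled, cond_3.
[3] rule 2 [IF labeled and insured THEN hazmat_flag]; rule 7 [IF notify_customer and labeled THEN manifest_closed]. ⇒ new: hazmat_flag, manifest_closed.
Closure: {address_valid, backorder, cond_2, cond_3, dock_ready, fragile_item, hazmat_flag, insured, labeled, manifest_closed, notify_customer, oversize_item, payment_cleared, pick_ticket, priority_ship, restock_request, route_local, shipped, stock_available, stock_low} — 20 facts.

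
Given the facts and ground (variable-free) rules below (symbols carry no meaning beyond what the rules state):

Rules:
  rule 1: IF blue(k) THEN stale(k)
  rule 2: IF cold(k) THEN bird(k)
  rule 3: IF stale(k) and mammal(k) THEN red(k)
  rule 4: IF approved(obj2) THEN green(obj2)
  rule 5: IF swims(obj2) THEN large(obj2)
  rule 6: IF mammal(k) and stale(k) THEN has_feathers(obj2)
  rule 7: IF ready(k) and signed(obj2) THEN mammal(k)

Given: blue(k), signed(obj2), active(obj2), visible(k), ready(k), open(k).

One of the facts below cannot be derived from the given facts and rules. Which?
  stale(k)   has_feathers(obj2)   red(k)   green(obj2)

green(obj2)

Round 1: rule 1 [IF blue(k) THEN stale(k)]; rule 7 [IF ready(k) and signed(obj2) THEN mammal(k)]. Adds stale(k), mammal(k).
Round 2: rule 3 [IF stale(k) and mammal(k) THEN red(k)]; rule 6 [IF mammal(k) and stale(k) THEN has_feathers(obj2)]. Adds red(k), has_feathers(obj2).
Derived: stale(k) (round 1), has_feathers(obj2) (round 2), red(k) (round 2). green(obj2) never appears in any round.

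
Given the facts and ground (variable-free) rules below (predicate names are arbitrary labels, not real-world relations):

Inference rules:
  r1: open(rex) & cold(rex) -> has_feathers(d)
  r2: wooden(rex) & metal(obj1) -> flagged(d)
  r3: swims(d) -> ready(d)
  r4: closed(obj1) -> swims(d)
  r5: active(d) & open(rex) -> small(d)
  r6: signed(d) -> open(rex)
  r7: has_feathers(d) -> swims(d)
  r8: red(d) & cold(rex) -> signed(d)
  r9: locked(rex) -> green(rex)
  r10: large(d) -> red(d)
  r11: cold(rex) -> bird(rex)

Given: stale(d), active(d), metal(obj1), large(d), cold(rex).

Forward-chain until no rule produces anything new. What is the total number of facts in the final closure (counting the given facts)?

13

Round 1 fires r10, r11, giving red(d), bird(rex).
Round 2 fires r8, giving signed(d).
Round 3 fires r6, giving open(rex).
Round 4 fires r1, r5, giving has_feathers(d), small(d).
Round 5 fires r7, giving swims(d).
Round 6 fires r3, giving ready(d).
Closure: {active(d), bird(rex), cold(rex), has_feathers(d), large(d), metal(obj1), open(rex), ready(d), red(d), signed(d), small(d), stale(d), swims(d)} — 13 facts.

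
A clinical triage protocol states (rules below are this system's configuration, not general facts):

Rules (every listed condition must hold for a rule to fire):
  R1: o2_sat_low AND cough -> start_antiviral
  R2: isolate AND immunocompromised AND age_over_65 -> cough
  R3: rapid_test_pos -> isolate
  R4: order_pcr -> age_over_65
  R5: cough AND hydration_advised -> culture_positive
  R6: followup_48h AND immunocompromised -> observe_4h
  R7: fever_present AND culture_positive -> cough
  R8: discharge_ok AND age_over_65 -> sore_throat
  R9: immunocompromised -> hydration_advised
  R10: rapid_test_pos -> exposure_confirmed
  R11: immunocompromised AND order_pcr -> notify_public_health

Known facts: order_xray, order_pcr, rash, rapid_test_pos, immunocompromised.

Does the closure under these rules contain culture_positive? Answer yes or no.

yes

Round 1 — R3, R4, R9, R10, R11, derive isolate, age_over_65, hydration_advised, exposure_confirmed, notify_public_health.
Round 2 — R2, derive cough.
Round 3 — R5, derive culture_positive.
culture_positive appears in round 3, so it is derivable.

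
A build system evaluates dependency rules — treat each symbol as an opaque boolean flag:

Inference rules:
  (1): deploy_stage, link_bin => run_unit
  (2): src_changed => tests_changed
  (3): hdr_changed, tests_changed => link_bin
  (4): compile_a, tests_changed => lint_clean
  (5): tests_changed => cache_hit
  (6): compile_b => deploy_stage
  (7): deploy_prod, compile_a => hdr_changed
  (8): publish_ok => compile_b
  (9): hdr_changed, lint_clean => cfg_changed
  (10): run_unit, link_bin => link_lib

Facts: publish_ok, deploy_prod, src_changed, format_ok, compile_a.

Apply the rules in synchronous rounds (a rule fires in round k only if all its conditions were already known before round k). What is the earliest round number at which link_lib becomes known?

4

[1] (2) [src_changed => tests_changed]; (7) [deploy_prod, compile_a => hdr_changed]; (8) [publish_ok => compile_b]. ⇒ new: tests_changed, hdr_changed, compile_b.
[2] (3) [hdr_changed, tests_changed => link_bin]; (4) [compile_a, tests_changed => lint_clean]; (5) [tests_changed => cache_hit]; (6) [compile_b => deploy_stage]. ⇒ new: link_bin, lint_clean, cache_hit, deploy_stage.
[3] (1) [deploy_stage, link_bin => run_unit]; (9) [hdr_changed, lint_clean => cfg_changed]. ⇒ new: run_unit, cfg_changed.
[4] (10) [run_unit, link_bin => link_lib]. ⇒ new: link_lib.
link_lib first appears in round 4.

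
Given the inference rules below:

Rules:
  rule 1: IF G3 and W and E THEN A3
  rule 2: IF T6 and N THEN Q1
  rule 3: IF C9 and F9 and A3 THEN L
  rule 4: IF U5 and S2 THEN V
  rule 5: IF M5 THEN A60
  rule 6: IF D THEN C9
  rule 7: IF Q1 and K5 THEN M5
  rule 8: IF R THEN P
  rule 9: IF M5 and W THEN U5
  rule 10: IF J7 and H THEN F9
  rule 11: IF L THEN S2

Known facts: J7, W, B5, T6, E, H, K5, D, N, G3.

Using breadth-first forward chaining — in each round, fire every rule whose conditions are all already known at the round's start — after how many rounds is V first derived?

Round 1 — rule 1, rule 2, rule 6, rule 10, derive A3, Q1, C9, F9.
Round 2 — rule 3, rule 7, derive L, M5.
Round 3 — rule 5, rule 9, rule 11, derive A60, U5, S2.
Round 4 — rule 4, derive V.
V first appears in round 4.

4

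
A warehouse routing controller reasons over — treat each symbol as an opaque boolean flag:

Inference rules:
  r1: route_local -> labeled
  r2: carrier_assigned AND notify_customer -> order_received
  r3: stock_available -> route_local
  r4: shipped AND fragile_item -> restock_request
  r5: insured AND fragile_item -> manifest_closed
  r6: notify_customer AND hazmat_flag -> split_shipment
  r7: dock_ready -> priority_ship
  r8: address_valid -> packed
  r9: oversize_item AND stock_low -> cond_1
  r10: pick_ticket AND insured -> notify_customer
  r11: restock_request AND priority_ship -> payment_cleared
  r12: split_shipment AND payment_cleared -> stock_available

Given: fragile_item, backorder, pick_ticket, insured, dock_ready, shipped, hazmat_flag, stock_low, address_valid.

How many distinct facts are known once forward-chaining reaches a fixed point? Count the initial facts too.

19

Round 1: r4 [shipped AND fragile_item -> restock_request]; r5 [insured AND fragile_item -> manifest_closed]; r7 [dock_ready -> priority_ship]; r8 [address_valid -> packed]; r10 [pick_ticket AND insured -> notify_customer]. New: restock_request, manifest_closed, priority_ship, packed, notify_customer.
Round 2: r6 [notify_customer AND hazmat_flag -> split_shipment]; r11 [restock_request AND priority_ship -> payment_cleared]. New: split_shipment, payment_cleared.
Round 3: r12 [split_shipment AND payment_cleared -> stock_available]. New: stock_available.
Round 4: r3 [stock_available -> route_local]. New: route_local.
Round 5: r1 [route_local -> labeled]. New: labeled.
Closure: {address_valid, backorder, dock_ready, fragile_item, hazmat_flag, insured, labeled, manifest_closed, notify_customer, packed, payment_cleared, pick_ticket, priority_ship, restock_request, route_local, shipped, split_shipment, stock_available, stock_low} — 19 facts.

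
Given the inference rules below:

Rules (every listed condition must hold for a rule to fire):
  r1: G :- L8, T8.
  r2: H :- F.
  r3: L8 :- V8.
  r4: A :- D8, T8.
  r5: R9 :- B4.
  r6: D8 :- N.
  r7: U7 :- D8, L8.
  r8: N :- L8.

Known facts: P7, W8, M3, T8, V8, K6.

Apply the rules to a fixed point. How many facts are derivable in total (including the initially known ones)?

[1] r3 [L8 :- V8.]. ⇒ new: L8.
[2] r1 [G :- L8, T8.]; r8 [N :- L8.]. ⇒ new: G, N.
[3] r6 [D8 :- N.]. ⇒ new: D8.
[4] r4 [A :- D8, T8.]; r7 [U7 :- D8, L8.]. ⇒ new: A, U7.
Closure: {A, D8, G, K6, L8, M3, N, P7, T8, U7, V8, W8} — 12 facts.

12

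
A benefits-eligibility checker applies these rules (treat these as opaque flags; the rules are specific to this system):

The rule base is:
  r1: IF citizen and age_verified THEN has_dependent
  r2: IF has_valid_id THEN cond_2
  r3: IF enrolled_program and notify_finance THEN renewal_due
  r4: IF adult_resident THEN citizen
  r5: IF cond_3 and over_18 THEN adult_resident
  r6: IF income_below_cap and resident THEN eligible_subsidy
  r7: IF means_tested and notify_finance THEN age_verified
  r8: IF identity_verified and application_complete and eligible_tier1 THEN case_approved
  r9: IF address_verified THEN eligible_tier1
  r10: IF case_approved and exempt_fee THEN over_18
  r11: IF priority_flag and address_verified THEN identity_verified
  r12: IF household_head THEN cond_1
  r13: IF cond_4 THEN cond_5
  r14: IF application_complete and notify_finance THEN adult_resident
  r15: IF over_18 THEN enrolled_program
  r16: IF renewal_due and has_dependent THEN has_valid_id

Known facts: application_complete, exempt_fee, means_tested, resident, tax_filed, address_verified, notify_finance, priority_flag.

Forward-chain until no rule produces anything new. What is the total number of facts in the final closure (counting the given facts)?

20

[1] r7 [IF means_tested and notify_finance THEN age_verified]; r9 [IF address_verified THEN eligible_tier1]; r11 [IF priority_flag and address_verified THEN identity_verified]; r14 [IF application_complete and notify_finance THEN adult_resident]. ⇒ new: age_verified, eligible_tier1, identity_verified, adult_resident.
[2] r4 [IF adult_resident THEN citizen]; r8 [IF identity_verified and application_complete and eligible_tier1 THEN case_approved]. ⇒ new: citizen, case_approved.
[3] r1 [IF citizen and age_verified THEN has_dependent]; r10 [IF case_approved and exempt_fee THEN over_18]. ⇒ new: has_dependent, over_18.
[4] r15 [IF over_18 THEN enrolled_program]. ⇒ new: enrolled_program.
[5] r3 [IF enrolled_program and notify_finance THEN renewal_due]. ⇒ new: renewal_due.
[6] r16 [IF renewal_due and has_dependent THEN has_valid_id]. ⇒ new: has_valid_id.
[7] r2 [IF has_valid_id THEN cond_2]. ⇒ new: cond_2.
Closure: {address_verified, adult_resident, age_verified, application_complete, case_approved, citizen, cond_2, eligible_tier1, enrolled_program, exempt_fee, has_dependent, has_valid_id, identity_verified, means_tested, notify_finance, over_18, priority_flag, renewal_due, resident, tax_filed} — 20 facts.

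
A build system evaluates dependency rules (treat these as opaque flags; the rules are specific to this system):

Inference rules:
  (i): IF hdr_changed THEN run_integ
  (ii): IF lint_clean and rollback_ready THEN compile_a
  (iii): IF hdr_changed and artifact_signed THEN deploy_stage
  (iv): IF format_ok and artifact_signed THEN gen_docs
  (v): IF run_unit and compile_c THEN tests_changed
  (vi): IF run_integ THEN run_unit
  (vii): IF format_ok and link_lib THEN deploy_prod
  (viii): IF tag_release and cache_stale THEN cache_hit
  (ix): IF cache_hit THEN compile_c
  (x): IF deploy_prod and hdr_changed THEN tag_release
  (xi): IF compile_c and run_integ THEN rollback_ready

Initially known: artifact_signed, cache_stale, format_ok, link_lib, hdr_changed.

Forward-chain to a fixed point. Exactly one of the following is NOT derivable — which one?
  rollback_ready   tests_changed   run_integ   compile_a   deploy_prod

compile_a

[1] (i) [IF hdr_changed THEN run_integ]; (iii) [IF hdr_changed and artifact_signed THEN deploy_stage]; (iv) [IF format_ok and artifact_signed THEN gen_docs]; (vii) [IF format_ok and link_lib THEN deploy_prod]. ⇒ new: run_integ, deploy_stage, gen_docs, deploy_prod.
[2] (vi) [IF run_integ THEN run_unit]; (x) [IF deploy_prod and hdr_changed THEN tag_release]. ⇒ new: run_unit, tag_release.
[3] (viii) [IF tag_release and cache_stale THEN cache_hit]. ⇒ new: cache_hit.
[4] (ix) [IF cache_hit THEN compile_c]. ⇒ new: compile_c.
[5] (v) [IF run_unit and compile_c THEN tests_changed]; (xi) [IF compile_c and run_integ THEN rollback_ready]. ⇒ new: tests_changed, rollback_ready.
Derived: deploy_prod (round 1), run_integ (round 1), rollback_ready (round 5), tests_changed (round 5). compile_a never appears in any round.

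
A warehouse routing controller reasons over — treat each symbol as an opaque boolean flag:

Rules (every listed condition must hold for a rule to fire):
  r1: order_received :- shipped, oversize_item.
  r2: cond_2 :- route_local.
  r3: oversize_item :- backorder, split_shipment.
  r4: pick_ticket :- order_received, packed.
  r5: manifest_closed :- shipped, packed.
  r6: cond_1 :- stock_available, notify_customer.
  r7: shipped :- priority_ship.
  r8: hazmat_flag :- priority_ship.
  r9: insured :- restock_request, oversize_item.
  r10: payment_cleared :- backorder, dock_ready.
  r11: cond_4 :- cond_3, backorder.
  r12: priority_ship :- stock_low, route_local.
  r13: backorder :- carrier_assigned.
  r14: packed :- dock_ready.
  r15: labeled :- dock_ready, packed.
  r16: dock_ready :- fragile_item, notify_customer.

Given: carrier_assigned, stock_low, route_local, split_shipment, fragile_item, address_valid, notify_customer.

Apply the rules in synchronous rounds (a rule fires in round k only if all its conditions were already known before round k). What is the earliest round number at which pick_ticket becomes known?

[1] r2 [cond_2 :- route_local.]; r12 [priority_ship :- stock_low, route_local.]; r13 [backorder :- carrier_assigned.]; r16 [dock_ready :- fragile_item, notify_customer.]. ⇒ new: cond_2, priority_ship, backorder, dock_ready.
[2] r3 [oversize_item :- backorder, split_shipment.]; r7 [shipped :- priority_ship.]; r8 [hazmat_flag :- priority_ship.]; r10 [payment_cleared :- backorder, dock_ready.]; r14 [packed :- dock_ready.]. ⇒ new: oversize_item, shipped, hazmat_flag, payment_cleared, packed.
[3] r1 [order_received :- shipped, oversize_item.]; r5 [manifest_closed :- shipped, packed.]; r15 [labeled :- dock_ready, packed.]. ⇒ new: order_received, manifest_closed, labeled.
[4] r4 [pick_ticket :- order_received, packed.]. ⇒ new: pick_ticket.
pick_ticket first appears in round 4.

4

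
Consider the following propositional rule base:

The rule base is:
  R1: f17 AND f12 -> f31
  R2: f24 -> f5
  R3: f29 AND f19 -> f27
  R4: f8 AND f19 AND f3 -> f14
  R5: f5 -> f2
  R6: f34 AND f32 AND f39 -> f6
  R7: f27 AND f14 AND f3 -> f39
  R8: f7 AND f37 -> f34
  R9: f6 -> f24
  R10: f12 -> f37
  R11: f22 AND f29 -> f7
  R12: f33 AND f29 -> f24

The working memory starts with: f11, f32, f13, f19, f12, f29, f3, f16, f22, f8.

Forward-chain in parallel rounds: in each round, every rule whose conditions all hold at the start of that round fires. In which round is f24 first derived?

4

[1] R3 [f29 AND f19 -> f27]; R4 [f8 AND f19 AND f3 -> f14]; R10 [f12 -> f37]; R11 [f22 AND f29 -> f7]. ⇒ new: f27, f14, f37, f7.
[2] R7 [f27 AND f14 AND f3 -> f39]; R8 [f7 AND f37 -> f34]. ⇒ new: f39, f34.
[3] R6 [f34 AND f32 AND f39 -> f6]. ⇒ new: f6.
[4] R9 [f6 -> f24]. ⇒ new: f24.
f24 first appears in round 4.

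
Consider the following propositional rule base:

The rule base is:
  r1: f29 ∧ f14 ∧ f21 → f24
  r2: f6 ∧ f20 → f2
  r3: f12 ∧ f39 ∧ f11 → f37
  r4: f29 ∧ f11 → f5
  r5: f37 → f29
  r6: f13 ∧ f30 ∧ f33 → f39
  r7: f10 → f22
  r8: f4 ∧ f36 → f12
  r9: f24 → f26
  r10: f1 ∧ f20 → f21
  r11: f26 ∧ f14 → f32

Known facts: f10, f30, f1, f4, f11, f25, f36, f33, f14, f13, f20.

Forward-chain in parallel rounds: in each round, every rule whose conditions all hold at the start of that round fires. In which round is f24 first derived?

4

[1] r6 [f13 ∧ f30 ∧ f33 → f39]; r7 [f10 → f22]; r8 [f4 ∧ f36 → f12]; r10 [f1 ∧ f20 → f21]. ⇒ new: f39, f22, f12, f21.
[2] r3 [f12 ∧ f39 ∧ f11 → f37]. ⇒ new: f37.
[3] r5 [f37 → f29]. ⇒ new: f29.
[4] r1 [f29 ∧ f14 ∧ f21 → f24]; r4 [f29 ∧ f11 → f5]. ⇒ new: f24, f5.
f24 first appears in round 4.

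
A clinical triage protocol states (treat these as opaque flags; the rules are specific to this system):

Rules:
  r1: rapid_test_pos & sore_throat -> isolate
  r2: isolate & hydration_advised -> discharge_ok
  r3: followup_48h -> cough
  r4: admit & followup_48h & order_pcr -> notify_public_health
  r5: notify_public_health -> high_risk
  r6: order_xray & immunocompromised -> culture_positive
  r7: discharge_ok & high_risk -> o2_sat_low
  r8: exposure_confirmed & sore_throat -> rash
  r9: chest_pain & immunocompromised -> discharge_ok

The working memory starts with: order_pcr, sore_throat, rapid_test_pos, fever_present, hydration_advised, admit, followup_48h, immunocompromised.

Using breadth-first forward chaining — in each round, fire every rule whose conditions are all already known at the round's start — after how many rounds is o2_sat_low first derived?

[1] r1 [rapid_test_pos & sore_throat -> isolate]; r3 [followup_48h -> cough]; r4 [admit & followup_48h & order_pcr -> notify_public_health]. ⇒ new: isolate, cough, notify_public_health.
[2] r2 [isolate & hydration_advised -> discharge_ok]; r5 [notify_public_health -> high_risk]. ⇒ new: discharge_ok, high_risk.
[3] r7 [discharge_ok & high_risk -> o2_sat_low]. ⇒ new: o2_sat_low.
o2_sat_low first appears in round 3.

3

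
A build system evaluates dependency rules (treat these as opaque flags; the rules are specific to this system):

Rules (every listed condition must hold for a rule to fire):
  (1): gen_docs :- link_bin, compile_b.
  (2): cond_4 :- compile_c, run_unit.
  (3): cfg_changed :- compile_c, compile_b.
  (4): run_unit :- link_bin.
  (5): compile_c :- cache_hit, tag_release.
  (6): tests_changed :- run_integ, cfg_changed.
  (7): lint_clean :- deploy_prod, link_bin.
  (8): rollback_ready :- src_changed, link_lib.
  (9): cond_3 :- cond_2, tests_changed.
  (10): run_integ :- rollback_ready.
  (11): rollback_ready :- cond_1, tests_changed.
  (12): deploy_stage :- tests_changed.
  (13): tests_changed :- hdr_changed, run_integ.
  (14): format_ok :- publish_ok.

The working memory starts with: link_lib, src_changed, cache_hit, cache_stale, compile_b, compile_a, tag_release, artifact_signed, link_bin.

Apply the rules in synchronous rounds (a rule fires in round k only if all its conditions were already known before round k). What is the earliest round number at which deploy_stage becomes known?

4

[1] (1) [gen_docs :- link_bin, compile_b.]; (4) [run_unit :- link_bin.]; (5) [compile_c :- cache_hit, tag_release.]; (8) [rollback_ready :- src_changed, link_lib.]. ⇒ new: gen_docs, run_unit, compile_c, rollback_ready.
[2] (2) [cond_4 :- compile_c, run_unit.]; (3) [cfg_changed :- compile_c, compile_b.]; (10) [run_integ :- rollback_ready.]. ⇒ new: cond_4, cfg_changed, run_integ.
[3] (6) [tests_changed :- run_integ, cfg_changed.]. ⇒ new: tests_changed.
[4] (12) [deploy_stage :- tests_changed.]. ⇒ new: deploy_stage.
deploy_stage first appears in round 4.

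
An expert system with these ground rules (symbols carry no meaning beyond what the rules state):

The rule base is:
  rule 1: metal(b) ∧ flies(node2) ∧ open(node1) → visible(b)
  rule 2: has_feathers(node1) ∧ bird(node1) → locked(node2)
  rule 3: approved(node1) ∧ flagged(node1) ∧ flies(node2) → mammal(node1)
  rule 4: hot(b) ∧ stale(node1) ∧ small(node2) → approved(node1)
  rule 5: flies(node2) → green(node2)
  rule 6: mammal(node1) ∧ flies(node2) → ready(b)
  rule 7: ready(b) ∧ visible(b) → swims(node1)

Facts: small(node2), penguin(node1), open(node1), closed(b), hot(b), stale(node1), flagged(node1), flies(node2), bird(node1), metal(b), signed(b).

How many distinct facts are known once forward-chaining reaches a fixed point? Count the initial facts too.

Round 1: rule 1 [metal(b) ∧ flies(node2) ∧ open(node1) → visible(b)]; rule 4 [hot(b) ∧ stale(node1) ∧ small(node2) → approved(node1)]; rule 5 [flies(node2) → green(node2)]. New: visible(b), approved(node1), green(node2).
Round 2: rule 3 [approved(node1) ∧ flagged(node1) ∧ flies(node2) → mammal(node1)]. New: mammal(node1).
Round 3: rule 6 [mammal(node1) ∧ flies(node2) → ready(b)]. New: ready(b).
Round 4: rule 7 [ready(b) ∧ visible(b) → swims(node1)]. New: swims(node1).
Closure: {approved(node1), bird(node1), closed(b), flagged(node1), flies(node2), green(node2), hot(b), mammal(node1), metal(b), open(node1), penguin(node1), ready(b), signed(b), small(node2), stale(node1), swims(node1), visible(b)} — 17 facts.

17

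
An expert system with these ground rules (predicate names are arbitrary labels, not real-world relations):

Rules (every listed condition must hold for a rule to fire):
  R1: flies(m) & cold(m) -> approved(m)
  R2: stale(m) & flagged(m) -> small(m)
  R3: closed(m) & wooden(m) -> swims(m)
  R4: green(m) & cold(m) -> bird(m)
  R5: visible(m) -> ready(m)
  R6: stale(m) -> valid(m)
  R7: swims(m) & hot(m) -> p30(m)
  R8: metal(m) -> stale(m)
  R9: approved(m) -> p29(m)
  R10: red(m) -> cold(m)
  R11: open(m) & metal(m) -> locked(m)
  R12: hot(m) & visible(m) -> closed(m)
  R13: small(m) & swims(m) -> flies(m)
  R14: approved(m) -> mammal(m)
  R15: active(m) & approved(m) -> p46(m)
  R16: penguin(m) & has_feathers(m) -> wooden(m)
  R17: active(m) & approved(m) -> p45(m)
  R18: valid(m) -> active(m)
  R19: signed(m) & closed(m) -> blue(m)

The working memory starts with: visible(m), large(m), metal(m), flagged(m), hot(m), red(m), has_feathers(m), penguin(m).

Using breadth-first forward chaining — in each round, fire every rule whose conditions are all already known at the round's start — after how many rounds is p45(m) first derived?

Round 1 — R5, R8, R10, R12, R16, derive ready(m), stale(m), cold(m), closed(m), wooden(m).
Round 2 — R2, R3, R6, derive small(m), swims(m), valid(m).
Round 3 — R7, R13, R18, derive p30(m), flies(m), active(m).
Round 4 — R1, derive approved(m).
Round 5 — R9, R14, R15, R17, derive p29(m), mammal(m), p46(m), p45(m).
p45(m) first appears in round 5.

5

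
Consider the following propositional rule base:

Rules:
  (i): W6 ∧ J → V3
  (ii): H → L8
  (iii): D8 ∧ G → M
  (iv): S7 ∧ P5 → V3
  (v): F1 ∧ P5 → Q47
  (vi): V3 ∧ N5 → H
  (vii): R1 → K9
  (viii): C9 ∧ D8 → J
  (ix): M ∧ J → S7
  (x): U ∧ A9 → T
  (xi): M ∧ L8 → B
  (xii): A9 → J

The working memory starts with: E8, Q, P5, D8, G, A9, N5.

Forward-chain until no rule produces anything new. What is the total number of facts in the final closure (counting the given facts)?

Round 1 — (iii), (xii), derive M, J.
Round 2 — (ix), derive S7.
Round 3 — (iv), derive V3.
Round 4 — (vi), derive H.
Round 5 — (ii), derive L8.
Round 6 — (xi), derive B.
Closure: {A9, B, D8, E8, G, H, J, L8, M, N5, P5, Q, S7, V3} — 14 facts.

14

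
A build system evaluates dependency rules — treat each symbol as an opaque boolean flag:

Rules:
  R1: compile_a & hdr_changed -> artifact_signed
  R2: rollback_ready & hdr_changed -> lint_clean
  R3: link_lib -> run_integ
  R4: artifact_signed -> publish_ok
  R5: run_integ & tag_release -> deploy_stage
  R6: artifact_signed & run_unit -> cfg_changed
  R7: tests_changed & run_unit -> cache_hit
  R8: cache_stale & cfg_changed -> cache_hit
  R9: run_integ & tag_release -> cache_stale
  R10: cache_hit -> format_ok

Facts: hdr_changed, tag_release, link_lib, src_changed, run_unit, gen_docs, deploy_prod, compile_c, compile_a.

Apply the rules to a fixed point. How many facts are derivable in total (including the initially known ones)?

17

Round 1: R1 [compile_a & hdr_changed -> artifact_signed]; R3 [link_lib -> run_integ]. New: artifact_signed, run_integ.
Round 2: R4 [artifact_signed -> publish_ok]; R5 [run_integ & tag_release -> deploy_stage]; R6 [artifact_signed & run_unit -> cfg_changed]; R9 [run_integ & tag_release -> cache_stale]. New: publish_ok, deploy_stage, cfg_changed, cache_stale.
Round 3: R8 [cache_stale & cfg_changed -> cache_hit]. New: cache_hit.
Round 4: R10 [cache_hit -> format_ok]. New: format_ok.
Closure: {artifact_signed, cache_hit, cache_stale, cfg_changed, compile_a, compile_c, deploy_prod, deploy_stage, format_ok, gen_docs, hdr_changed, link_lib, publish_ok, run_integ, run_unit, src_changed, tag_release} — 17 facts.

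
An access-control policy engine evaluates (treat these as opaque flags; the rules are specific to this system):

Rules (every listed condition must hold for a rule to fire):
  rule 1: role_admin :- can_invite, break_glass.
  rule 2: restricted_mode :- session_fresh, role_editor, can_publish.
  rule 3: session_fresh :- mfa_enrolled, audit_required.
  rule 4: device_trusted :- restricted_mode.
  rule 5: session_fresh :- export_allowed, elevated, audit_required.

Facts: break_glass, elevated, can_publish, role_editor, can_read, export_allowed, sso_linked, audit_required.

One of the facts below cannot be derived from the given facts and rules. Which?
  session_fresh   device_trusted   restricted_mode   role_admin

role_admin

Round 1 — rule 5, derive session_fresh.
Round 2 — rule 2, derive restricted_mode.
Round 3 — rule 4, derive device_trusted.
Derived: session_fresh (round 1), device_trusted (round 3), restricted_mode (round 2). role_admin never appears in any round.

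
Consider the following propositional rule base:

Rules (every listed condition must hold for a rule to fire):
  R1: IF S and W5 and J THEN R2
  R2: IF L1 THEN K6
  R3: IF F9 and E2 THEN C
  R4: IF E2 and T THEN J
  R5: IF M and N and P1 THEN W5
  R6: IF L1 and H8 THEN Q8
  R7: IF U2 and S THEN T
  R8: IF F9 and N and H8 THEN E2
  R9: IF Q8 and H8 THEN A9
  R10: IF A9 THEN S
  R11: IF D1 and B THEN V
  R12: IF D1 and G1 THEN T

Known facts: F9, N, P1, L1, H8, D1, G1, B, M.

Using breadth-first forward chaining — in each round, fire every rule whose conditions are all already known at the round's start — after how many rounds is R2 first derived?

Round 1 — R2, R5, R6, R8, R11, R12, derive K6, W5, Q8, E2, V, T.
Round 2 — R3, R4, R9, derive C, J, A9.
Round 3 — R10, derive S.
Round 4 — R1, derive R2.
R2 first appears in round 4.

4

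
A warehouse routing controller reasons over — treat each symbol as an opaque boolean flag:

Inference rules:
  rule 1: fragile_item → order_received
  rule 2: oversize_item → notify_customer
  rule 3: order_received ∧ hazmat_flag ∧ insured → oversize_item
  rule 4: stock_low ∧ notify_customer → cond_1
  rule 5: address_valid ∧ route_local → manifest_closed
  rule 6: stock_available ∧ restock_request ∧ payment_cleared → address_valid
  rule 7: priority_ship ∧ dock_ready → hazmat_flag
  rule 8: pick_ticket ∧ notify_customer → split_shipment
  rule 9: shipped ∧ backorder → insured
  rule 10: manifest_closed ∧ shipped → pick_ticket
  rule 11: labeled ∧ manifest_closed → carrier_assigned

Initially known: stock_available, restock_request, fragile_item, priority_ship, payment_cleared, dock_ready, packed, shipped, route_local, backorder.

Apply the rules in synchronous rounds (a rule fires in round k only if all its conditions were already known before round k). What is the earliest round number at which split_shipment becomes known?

Round 1: rule 1 [fragile_item → order_received]; rule 6 [stock_available ∧ restock_request ∧ payment_cleared → address_valid]; rule 7 [priority_ship ∧ dock_ready → hazmat_flag]; rule 9 [shipped ∧ backorder → insured]. Adds order_received, address_valid, hazmat_flag, insured.
Round 2: rule 3 [order_received ∧ hazmat_flag ∧ insured → oversize_item]; rule 5 [address_valid ∧ route_local → manifest_closed]. Adds oversize_item, manifest_closed.
Round 3: rule 2 [oversize_item → notify_customer]; rule 10 [manifest_closed ∧ shipped → pick_ticket]. Adds notify_customer, pick_ticket.
Round 4: rule 8 [pick_ticket ∧ notify_customer → split_shipment]. Adds split_shipment.
split_shipment first appears in round 4.

4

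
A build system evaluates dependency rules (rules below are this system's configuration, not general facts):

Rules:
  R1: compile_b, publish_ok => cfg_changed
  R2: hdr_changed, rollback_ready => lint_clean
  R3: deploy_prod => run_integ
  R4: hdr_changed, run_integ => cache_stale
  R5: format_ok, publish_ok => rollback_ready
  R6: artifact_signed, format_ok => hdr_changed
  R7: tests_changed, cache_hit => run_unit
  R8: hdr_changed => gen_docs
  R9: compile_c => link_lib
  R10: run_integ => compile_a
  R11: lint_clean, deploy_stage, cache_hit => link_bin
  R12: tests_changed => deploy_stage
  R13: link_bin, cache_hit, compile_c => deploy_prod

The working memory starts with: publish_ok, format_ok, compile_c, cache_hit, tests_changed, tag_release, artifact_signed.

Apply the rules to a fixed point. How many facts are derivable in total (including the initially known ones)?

19

Round 1 — R5, R6, R7, R9, R12, derive rollback_ready, hdr_changed, run_unit, link_lib, deploy_stage.
Round 2 — R2, R8, derive lint_clean, gen_docs.
Round 3 — R11, derive link_bin.
Round 4 — R13, derive deploy_prod.
Round 5 — R3, derive run_integ.
Round 6 — R4, R10, derive cache_stale, compile_a.
Closure: {artifact_signed, cache_hit, cache_stale, compile_a, compile_c, deploy_prod, deploy_stage, format_ok, gen_docs, hdr_changed, link_bin, link_lib, lint_clean, publish_ok, rollback_ready, run_integ, run_unit, tag_release, tests_changed} — 19 facts.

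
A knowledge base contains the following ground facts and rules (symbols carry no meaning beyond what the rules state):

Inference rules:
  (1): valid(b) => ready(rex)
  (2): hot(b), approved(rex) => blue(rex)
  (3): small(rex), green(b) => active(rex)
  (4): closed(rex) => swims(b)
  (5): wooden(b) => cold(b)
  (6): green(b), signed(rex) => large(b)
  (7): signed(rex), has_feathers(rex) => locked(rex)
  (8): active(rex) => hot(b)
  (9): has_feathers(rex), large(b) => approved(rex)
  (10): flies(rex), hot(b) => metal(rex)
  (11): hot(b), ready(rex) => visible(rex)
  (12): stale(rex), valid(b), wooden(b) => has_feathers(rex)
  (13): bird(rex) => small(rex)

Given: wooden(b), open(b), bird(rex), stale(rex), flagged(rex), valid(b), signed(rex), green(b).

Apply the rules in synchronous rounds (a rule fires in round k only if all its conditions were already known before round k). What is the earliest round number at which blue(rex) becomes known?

4

Round 1: (1) [valid(b) => ready(rex)]; (5) [wooden(b) => cold(b)]; (6) [green(b), signed(rex) => large(b)]; (12) [stale(rex), valid(b), wooden(b) => has_feathers(rex)]; (13) [bird(rex) => small(rex)]. New: ready(rex), cold(b), large(b), has_feathers(rex), small(rex).
Round 2: (3) [small(rex), green(b) => active(rex)]; (7) [signed(rex), has_feathers(rex) => locked(rex)]; (9) [has_feathers(rex), large(b) => approved(rex)]. New: active(rex), locked(rex), approved(rex).
Round 3: (8) [active(rex) => hot(b)]. New: hot(b).
Round 4: (2) [hot(b), approved(rex) => blue(rex)]; (11) [hot(b), ready(rex) => visible(rex)]. New: blue(rex), visible(rex).
blue(rex) first appears in round 4.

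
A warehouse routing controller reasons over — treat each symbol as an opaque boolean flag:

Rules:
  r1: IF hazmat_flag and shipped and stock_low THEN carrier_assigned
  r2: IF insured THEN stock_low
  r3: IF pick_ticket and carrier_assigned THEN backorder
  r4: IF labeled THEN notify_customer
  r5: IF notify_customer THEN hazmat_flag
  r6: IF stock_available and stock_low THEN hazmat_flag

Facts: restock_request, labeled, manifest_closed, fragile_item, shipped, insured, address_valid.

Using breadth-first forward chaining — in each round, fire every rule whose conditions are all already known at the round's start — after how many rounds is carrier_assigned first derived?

3

Round 1: r2 [IF insured THEN stock_low]; r4 [IF labeled THEN notify_customer]. Adds stock_low, notify_customer.
Round 2: r5 [IF notify_customer THEN hazmat_flag]. Adds hazmat_flag.
Round 3: r1 [IF hazmat_flag and shipped and stock_low THEN carrier_assigned]. Adds carrier_assigned.
carrier_assigned first appears in round 3.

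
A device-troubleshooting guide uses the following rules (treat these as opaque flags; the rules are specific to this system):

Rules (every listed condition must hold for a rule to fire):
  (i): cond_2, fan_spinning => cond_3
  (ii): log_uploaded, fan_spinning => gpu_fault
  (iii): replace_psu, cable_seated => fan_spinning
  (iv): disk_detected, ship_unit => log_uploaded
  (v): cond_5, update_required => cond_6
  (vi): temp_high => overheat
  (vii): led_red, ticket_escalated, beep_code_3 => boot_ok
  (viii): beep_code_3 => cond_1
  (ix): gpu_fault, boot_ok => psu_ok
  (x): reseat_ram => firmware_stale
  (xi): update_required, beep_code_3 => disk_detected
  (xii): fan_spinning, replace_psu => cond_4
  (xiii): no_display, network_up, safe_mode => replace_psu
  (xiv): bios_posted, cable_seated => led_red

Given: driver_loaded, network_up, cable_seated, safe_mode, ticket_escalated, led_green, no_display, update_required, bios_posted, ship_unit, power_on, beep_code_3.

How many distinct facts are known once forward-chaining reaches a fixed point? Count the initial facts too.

22

[1] (viii) [beep_code_3 => cond_1]; (xi) [update_required, beep_code_3 => disk_detected]; (xiii) [no_display, network_up, safe_mode => replace_psu]; (xiv) [bios_posted, cable_seated => led_red]. ⇒ new: cond_1, disk_detected, replace_psu, led_red.
[2] (iii) [replace_psu, cable_seated => fan_spinning]; (iv) [disk_detected, ship_unit => log_uploaded]; (vii) [led_red, ticket_escalated, beep_code_3 => boot_ok]. ⇒ new: fan_spinning, log_uploaded, boot_ok.
[3] (ii) [log_uploaded, fan_spinning => gpu_fault]; (xii) [fan_spinning, replace_psu => cond_4]. ⇒ new: gpu_fault, cond_4.
[4] (ix) [gpu_fault, boot_ok => psu_ok]. ⇒ new: psu_ok.
Closure: {beep_code_3, bios_posted, boot_ok, cable_seated, cond_1, cond_4, disk_detected, driver_loaded, fan_spinning, gpu_fault, led_green, led_red, log_uploaded, network_up, no_display, power_on, psu_ok, replace_psu, safe_mode, ship_unit, ticket_escalated, update_required} — 22 facts.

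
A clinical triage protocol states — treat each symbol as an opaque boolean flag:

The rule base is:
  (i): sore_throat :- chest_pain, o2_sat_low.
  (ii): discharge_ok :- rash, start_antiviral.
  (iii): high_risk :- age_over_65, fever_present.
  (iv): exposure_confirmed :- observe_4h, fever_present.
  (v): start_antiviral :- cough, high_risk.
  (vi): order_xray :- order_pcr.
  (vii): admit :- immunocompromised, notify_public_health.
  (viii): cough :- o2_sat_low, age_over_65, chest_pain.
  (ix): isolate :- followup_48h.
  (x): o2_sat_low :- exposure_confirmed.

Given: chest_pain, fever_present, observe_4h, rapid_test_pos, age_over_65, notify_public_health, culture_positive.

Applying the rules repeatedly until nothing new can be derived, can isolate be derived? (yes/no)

no

Round 1 — (iii), (iv), derive high_risk, exposure_confirmed.
Round 2 — (x), derive o2_sat_low.
Round 3 — (i), (viii), derive sore_throat, cough.
Round 4 — (v), derive start_antiviral.
Fixed point reached. isolate is concluded only by (ix); (ix) needs followup_48h (never derived).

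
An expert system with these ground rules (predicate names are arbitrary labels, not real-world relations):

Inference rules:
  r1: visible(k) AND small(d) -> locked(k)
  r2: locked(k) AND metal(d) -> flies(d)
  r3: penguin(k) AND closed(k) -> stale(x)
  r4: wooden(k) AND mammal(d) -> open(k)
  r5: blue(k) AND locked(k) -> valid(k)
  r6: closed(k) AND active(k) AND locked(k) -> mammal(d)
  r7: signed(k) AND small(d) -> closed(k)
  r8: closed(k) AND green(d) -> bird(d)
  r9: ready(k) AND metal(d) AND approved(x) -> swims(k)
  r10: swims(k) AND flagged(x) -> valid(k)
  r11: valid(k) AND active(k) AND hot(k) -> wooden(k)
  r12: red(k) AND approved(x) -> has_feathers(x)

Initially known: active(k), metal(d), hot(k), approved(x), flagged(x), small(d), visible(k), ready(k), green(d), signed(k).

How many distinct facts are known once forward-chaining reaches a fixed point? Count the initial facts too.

19

Round 1: r1 [visible(k) AND small(d) -> locked(k)]; r7 [signed(k) AND small(d) -> closed(k)]; r9 [ready(k) AND metal(d) AND approved(x) -> swims(k)]. New: locked(k), closed(k), swims(k).
Round 2: r2 [locked(k) AND metal(d) -> flies(d)]; r6 [closed(k) AND active(k) AND locked(k) -> mammal(d)]; r8 [closed(k) AND green(d) -> bird(d)]; r10 [swims(k) AND flagged(x) -> valid(k)]. New: flies(d), mammal(d), bird(d), valid(k).
Round 3: r11 [valid(k) AND active(k) AND hot(k) -> wooden(k)]. New: wooden(k).
Round 4: r4 [wooden(k) AND mammal(d) -> open(k)]. New: open(k).
Closure: {active(k), approved(x), bird(d), closed(k), flagged(x), flies(d), green(d), hot(k), locked(k), mammal(d), metal(d), open(k), ready(k), signed(k), small(d), swims(k), valid(k), visible(k), wooden(k)} — 19 facts.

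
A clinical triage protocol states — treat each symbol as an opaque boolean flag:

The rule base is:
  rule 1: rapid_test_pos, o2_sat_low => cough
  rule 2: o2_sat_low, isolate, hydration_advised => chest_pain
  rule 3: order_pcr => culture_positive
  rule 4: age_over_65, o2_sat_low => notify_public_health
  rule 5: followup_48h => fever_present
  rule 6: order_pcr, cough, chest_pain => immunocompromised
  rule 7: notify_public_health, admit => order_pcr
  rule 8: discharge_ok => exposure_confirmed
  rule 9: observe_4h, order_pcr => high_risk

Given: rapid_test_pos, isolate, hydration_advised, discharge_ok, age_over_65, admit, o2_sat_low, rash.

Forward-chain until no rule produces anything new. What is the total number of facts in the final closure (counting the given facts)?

15

Round 1: rule 1 [rapid_test_pos, o2_sat_low => cough]; rule 2 [o2_sat_low, isolate, hydration_advised => chest_pain]; rule 4 [age_over_65, o2_sat_low => notify_public_health]; rule 8 [discharge_ok => exposure_confirmed]. Adds cough, chest_pain, notify_public_health, exposure_confirmed.
Round 2: rule 7 [notify_public_health, admit => order_pcr]. Adds order_pcr.
Round 3: rule 3 [order_pcr => culture_positive]; rule 6 [order_pcr, cough, chest_pain => immunocompromised]. Adds culture_positive, immunocompromised.
Closure: {admit, age_over_65, chest_pain, cough, culture_positive, discharge_ok, exposure_confirmed, hydration_advised, immunocompromised, isolate, notify_public_health, o2_sat_low, order_pcr, rapid_test_pos, rash} — 15 facts.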